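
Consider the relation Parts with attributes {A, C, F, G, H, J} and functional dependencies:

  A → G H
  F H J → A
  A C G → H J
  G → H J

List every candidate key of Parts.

Attributes C, F never appear on any right-hand side, so every candidate key must contain {C, F}.
{C, F}⁺ = {C, F}, which is not all of the schema, so we must add further attributes.
{A, C, F}⁺: A→GH adds G, H; ACG→HJ adds J → {A, C, F, G, H, J}.
{C, F, G}⁺: G→HJ adds H, J; FHJ→A adds A → {A, C, F, G, H, J}.
{C, F, H, J}⁺: FHJ→A adds A; A→GH adds G → {A, C, F, G, H, J}.
Any other superkey contains one of these as a subset, so there are no further candidate keys.

(A, C, F), (C, F, G), (C, F, H, J)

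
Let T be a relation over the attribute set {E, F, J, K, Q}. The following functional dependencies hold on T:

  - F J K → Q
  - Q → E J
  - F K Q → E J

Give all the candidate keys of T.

FJK; FKQ

Attributes F, K never appear on any right-hand side, so every candidate key must contain {F, K}.
{F, K}⁺ = {F, K}, which is not all of the schema, so we must add further attributes.
{F, J, K}⁺: FJK→Q adds Q; Q→EJ adds E → {E, F, J, K, Q}. Minimal: {J, K}⁺ = {J, K}; {F, K}⁺ = {F, K}; {F, J}⁺ = {F, J} — none reach the full schema.
{F, K, Q}⁺: Q→EJ adds E, J → {E, F, J, K, Q}. Minimal: {K, Q}⁺ = {E, J, K, Q}; {F, Q}⁺ = {E, F, J, Q}; {F, K}⁺ = {F, K} — none reach the full schema.
Any other superkey contains one of these as a subset, so there are no further candidate keys.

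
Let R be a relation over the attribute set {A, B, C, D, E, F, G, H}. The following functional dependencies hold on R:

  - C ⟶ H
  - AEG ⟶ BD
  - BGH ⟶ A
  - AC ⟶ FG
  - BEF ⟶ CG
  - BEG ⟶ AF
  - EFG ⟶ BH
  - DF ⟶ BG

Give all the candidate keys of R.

{A, C, E}⁺: C→H adds H; AC→FG adds F, G; EFG→BH adds B; AEG→BD adds D → {A, B, C, D, E, F, G, H}. Minimal: {C, E}⁺ = {C, E, H}; {A, E}⁺ = {A, E}; {A, C}⁺ = {A, C, F, G, H} — none reach the full schema.
{A, E, G}⁺: AEG→BD adds B, D; BEG→AF adds F; EFG→BH adds H; BEF→CG adds C → {A, B, C, D, E, F, G, H}. Minimal: {E, G}⁺ = {E, G}; {A, G}⁺ = {A, G}; {A, E}⁺ = {A, E} — none reach the full schema.
{B, E, F}⁺: BEF→CG adds C, G; BEG→AF adds A; EFG→BH adds H; AEG→BD adds D → {A, B, C, D, E, F, G, H}. Minimal: {E, F}⁺ = {E, F}; {B, F}⁺ = {B, F}; {B, E}⁺ = {B, E} — none reach the full schema.
{B, E, G}⁺: BEG→AF adds A, F; EFG→BH adds H; AEG→BD adds D; BEF→CG adds C → {A, B, C, D, E, F, G, H}. Minimal: {E, G}⁺ = {E, G}; {B, G}⁺ = {B, G}; {B, E}⁺ = {B, E} — none reach the full schema.
{D, E, F}⁺: DF→BG adds B, G; BEF→CG adds C; BEG→AF adds A; EFG→BH adds H → {A, B, C, D, E, F, G, H}. Minimal: {E, F}⁺ = {E, F}; {D, F}⁺ = {B, D, F, G}; {D, E}⁺ = {D, E} — none reach the full schema.
{E, F, G}⁺: EFG→BH adds B, H; BGH→A adds A; BEF→CG adds C; AEG→BD adds D → {A, B, C, D, E, F, G, H}. Minimal: {F, G}⁺ = {F, G}; {E, G}⁺ = {E, G}; {E, F}⁺ = {E, F} — none reach the full schema.
Any other superkey contains one of these as a subset, so there are no further candidate keys.

{A, C, E}, {A, E, G}, {B, E, F}, {B, E, G}, {D, E, F}, {E, F, G}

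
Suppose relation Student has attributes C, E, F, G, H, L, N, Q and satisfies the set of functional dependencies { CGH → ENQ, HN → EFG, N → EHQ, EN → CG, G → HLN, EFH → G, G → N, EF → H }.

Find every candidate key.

G, N, EF

{G}⁺: G→HLN adds H, L, N; HN→EFG adds E, F; N→EHQ adds Q; EN→CG adds C → {C, E, F, G, H, L, N, Q}.
{N}⁺: N→EHQ adds E, H, Q; EN→CG adds C, G; G→HLN adds L; HN→EFG adds F → {C, E, F, G, H, L, N, Q}.
{E, F}⁺: EF→H adds H; EFH→G adds G; G→N adds N; N→EHQ adds Q; EN→CG adds C; G→HLN adds L → {C, E, F, G, H, L, N, Q}. Minimal: {F}⁺ = {F}; {E}⁺ = {E} — none reach the full schema.
Any other superkey contains one of these as a subset, so there are no further candidate keys.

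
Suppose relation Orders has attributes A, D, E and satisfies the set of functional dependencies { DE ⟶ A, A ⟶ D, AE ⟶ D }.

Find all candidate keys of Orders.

{A, E}, {D, E}

{A, E}⁺: A→D adds D → {A, D, E}. Minimal: {E}⁺ = {E}; {A}⁺ = {A, D} — none reach the full schema.
{D, E}⁺: DE→A adds A → {A, D, E}. Minimal: {E}⁺ = {E}; {D}⁺ = {D} — none reach the full schema.
Any other superkey contains one of these as a subset, so there are no further candidate keys.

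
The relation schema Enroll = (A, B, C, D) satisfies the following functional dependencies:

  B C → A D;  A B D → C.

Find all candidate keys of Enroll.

BC, ABD

Attribute B never appears on the right-hand side of any dependency, so B must belong to every candidate key.
{B}⁺ = {B}, which is not all of the schema, so we must add further attributes.
{B, C}⁺: BC→AD adds A, D → {A, B, C, D}. Minimal: {C}⁺ = {C}; {B}⁺ = {B} — none reach the full schema.
{A, B, D}⁺: ABD→C adds C → {A, B, C, D}. Minimal: {B, D}⁺ = {B, D}; {A, D}⁺ = {A, D}; {A, B}⁺ = {A, B} — none reach the full schema.
Any other superkey contains one of these as a subset, so there are no further candidate keys.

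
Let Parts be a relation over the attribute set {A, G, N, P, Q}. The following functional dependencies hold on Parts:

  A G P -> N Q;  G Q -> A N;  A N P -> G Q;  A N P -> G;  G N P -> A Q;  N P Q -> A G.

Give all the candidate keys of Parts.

{A, G, P}; {A, N, P}; {G, N, P}; {G, P, Q}; {N, P, Q}

Attribute P never appears on the right-hand side of any dependency, so P must belong to every candidate key.
{P}⁺ = {P}, which is not all of the schema, so we must add further attributes.
{A, G, P}⁺: AGP→NQ adds N, Q → {A, G, N, P, Q}. Minimal: {G, P}⁺ = {G, P}; {A, P}⁺ = {A, P}; {A, G}⁺ = {A, G} — none reach the full schema.
{A, N, P}⁺: ANP→GQ adds G, Q → {A, G, N, P, Q}. Minimal: {N, P}⁺ = {N, P}; {A, P}⁺ = {A, P}; {A, N}⁺ = {A, N} — none reach the full schema.
{G, N, P}⁺: GNP→AQ adds A, Q → {A, G, N, P, Q}. Minimal: {N, P}⁺ = {N, P}; {G, P}⁺ = {G, P}; {G, N}⁺ = {G, N} — none reach the full schema.
{G, P, Q}⁺: GQ→AN adds A, N → {A, G, N, P, Q}. Minimal: {P, Q}⁺ = {P, Q}; {G, Q}⁺ = {A, G, N, Q}; {G, P}⁺ = {G, P} — none reach the full schema.
{N, P, Q}⁺: NPQ→AG adds A, G → {A, G, N, P, Q}. Minimal: {P, Q}⁺ = {P, Q}; {N, Q}⁺ = {N, Q}; {N, P}⁺ = {N, P} — none reach the full schema.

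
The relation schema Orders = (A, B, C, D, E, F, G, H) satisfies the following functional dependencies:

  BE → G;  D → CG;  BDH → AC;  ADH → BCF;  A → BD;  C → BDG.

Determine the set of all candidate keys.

{A, E, H}⁺: A→BD adds B, D; BE→G adds G; D→CG adds C; ADH→BCF adds F → {A, B, C, D, E, F, G, H}. Minimal: {E, H}⁺ = {E, H}; {A, H}⁺ = {A, B, C, D, F, G, H}; {A, E}⁺ = {A, B, C, D, E, G} — none reach the full schema.
{C, E, H}⁺: C→BDG adds B, D, G; BDH→AC adds A; ADH→BCF adds F → {A, B, C, D, E, F, G, H}. Minimal: {E, H}⁺ = {E, H}; {C, H}⁺ = {A, B, C, D, F, G, H}; {C, E}⁺ = {B, C, D, E, G} — none reach the full schema.
{D, E, H}⁺: D→CG adds C, G; C→BDG adds B; BDH→AC adds A; ADH→BCF adds F → {A, B, C, D, E, F, G, H}. Minimal: {E, H}⁺ = {E, H}; {D, H}⁺ = {A, B, C, D, F, G, H}; {D, E}⁺ = {B, C, D, E, G} — none reach the full schema.

(A, E, H), (C, E, H), (D, E, H)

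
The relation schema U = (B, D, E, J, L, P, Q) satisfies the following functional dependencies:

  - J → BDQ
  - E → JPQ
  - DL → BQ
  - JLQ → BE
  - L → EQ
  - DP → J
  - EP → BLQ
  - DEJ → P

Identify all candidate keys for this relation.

{E}⁺: E→JPQ adds J, P, Q; EP→BLQ adds B, L; J→BDQ adds D → {B, D, E, J, L, P, Q}.
{L}⁺: L→EQ adds E, Q; E→JPQ adds J, P; JLQ→BE adds B; J→BDQ adds D → {B, D, E, J, L, P, Q}.
Any other superkey contains one of these as a subset, so there are no further candidate keys.

{E}, {L}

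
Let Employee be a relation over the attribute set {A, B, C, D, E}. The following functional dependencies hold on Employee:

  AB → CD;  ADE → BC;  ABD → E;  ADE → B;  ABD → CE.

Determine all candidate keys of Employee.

Attribute A never appears on the right-hand side of any dependency, so A must belong to every candidate key.
{A}⁺ = {A}, which is not all of the schema, so we must add further attributes.
{A, B}⁺: AB→CD adds C, D; ABD→E adds E → {A, B, C, D, E}.
{A, D, E}⁺: ADE→BC adds B, C → {A, B, C, D, E}.

AB, ADE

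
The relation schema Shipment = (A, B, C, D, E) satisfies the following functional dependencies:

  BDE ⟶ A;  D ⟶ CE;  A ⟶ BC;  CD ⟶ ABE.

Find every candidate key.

Attribute D never appears on the right-hand side of any dependency, so D must belong to every candidate key.
{D}⁺ = {A, B, C, D, E}, which is all of the schema, so {D} is the only candidate key.

{D}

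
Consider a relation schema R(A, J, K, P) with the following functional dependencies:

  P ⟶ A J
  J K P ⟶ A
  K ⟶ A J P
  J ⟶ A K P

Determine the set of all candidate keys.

{J}⁺: J→AKP adds A, K, P → {A, J, K, P}.
{K}⁺: K→AJP adds A, J, P → {A, J, K, P}.
{P}⁺: P→AJ adds A, J; J→AKP adds K → {A, J, K, P}.

(J), (K), (P)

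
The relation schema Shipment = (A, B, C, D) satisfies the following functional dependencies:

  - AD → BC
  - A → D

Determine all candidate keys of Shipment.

Attribute A never appears on the right-hand side of any dependency, so A must belong to every candidate key.
{A}⁺ = {A, B, C, D}, which is all of the schema, so {A} is the only candidate key.

{A}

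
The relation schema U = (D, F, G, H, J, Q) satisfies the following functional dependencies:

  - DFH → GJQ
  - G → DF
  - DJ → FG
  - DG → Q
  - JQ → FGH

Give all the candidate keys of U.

{D, J}⁺: DJ→FG adds F, G; DG→Q adds Q; JQ→FGH adds H → {D, F, G, H, J, Q}. Minimal: {J}⁺ = {J}; {D}⁺ = {D} — none reach the full schema.
{G, H}⁺: G→DF adds D, F; DG→Q adds Q; DFH→GJQ adds J → {D, F, G, H, J, Q}. Minimal: {H}⁺ = {H}; {G}⁺ = {D, F, G, Q} — none reach the full schema.
{G, J}⁺: G→DF adds D, F; DG→Q adds Q; JQ→FGH adds H → {D, F, G, H, J, Q}. Minimal: {J}⁺ = {J}; {G}⁺ = {D, F, G, Q} — none reach the full schema.
{J, Q}⁺: JQ→FGH adds F, G, H; G→DF adds D → {D, F, G, H, J, Q}. Minimal: {Q}⁺ = {Q}; {J}⁺ = {J} — none reach the full schema.
{D, F, H}⁺: DFH→GJQ adds G, J, Q → {D, F, G, H, J, Q}. Minimal: {F, H}⁺ = {F, H}; {D, H}⁺ = {D, H}; {D, F}⁺ = {D, F} — none reach the full schema.

{D, J}, {G, H}, {G, J}, {J, Q}, {D, F, H}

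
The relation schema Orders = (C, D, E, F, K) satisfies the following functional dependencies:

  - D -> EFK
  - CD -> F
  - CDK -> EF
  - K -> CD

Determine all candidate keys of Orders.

D; K

{D}⁺: D→EFK adds E, F, K; K→CD adds C → {C, D, E, F, K}.
{K}⁺: K→CD adds C, D; D→EFK adds E, F → {C, D, E, F, K}.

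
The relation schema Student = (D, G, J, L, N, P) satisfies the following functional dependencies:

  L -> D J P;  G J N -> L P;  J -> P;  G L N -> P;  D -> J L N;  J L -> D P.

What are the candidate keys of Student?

Attribute G never appears on the right-hand side of any dependency, so G must belong to every candidate key.
{G}⁺ = {G}, which is not all of the schema, so we must add further attributes.
{D, G}⁺: D→JLN adds J, L, N; JL→DP adds P → {D, G, J, L, N, P}.
{G, L}⁺: L→DJP adds D, J, P; D→JLN adds N → {D, G, J, L, N, P}.
{G, J, N}⁺: GJN→LP adds L, P; JL→DP adds D → {D, G, J, L, N, P}.
Any other superkey contains one of these as a subset, so there are no further candidate keys.

DG, GL, GJN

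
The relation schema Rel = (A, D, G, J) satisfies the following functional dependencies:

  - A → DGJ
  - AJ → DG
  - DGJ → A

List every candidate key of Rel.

(A), (D, G, J)

{A}⁺: A→DGJ adds D, G, J → {A, D, G, J}.
{D, G, J}⁺: DGJ→A adds A → {A, D, G, J}. Minimal: {G, J}⁺ = {G, J}; {D, J}⁺ = {D, J}; {D, G}⁺ = {D, G} — none reach the full schema.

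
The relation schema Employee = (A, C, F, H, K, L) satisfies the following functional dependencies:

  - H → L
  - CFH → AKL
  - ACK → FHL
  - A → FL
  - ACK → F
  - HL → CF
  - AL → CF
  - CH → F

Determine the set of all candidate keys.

{H}⁺: H→L adds L; HL→CF adds C, F; CFH→AKL adds A, K → {A, C, F, H, K, L}.
{A, K}⁺: A→FL adds F, L; AL→CF adds C; ACK→FHL adds H → {A, C, F, H, K, L}.

(H); (A, K)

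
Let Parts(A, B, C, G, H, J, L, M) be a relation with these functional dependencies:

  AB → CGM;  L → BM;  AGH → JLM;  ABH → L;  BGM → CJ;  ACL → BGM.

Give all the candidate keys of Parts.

{A, B, H}; {A, G, H}; {A, H, L}

Attributes A, H never appear on any right-hand side, so every candidate key must contain {A, H}.
{A, H}⁺ = {A, H}, which is not all of the schema, so we must add further attributes.
{A, B, H}⁺: AB→CGM adds C, G, M; AGH→JLM adds J, L → {A, B, C, G, H, J, L, M}. Minimal: {B, H}⁺ = {B, H}; {A, H}⁺ = {A, H}; {A, B}⁺ = {A, B, C, G, J, M} — none reach the full schema.
{A, G, H}⁺: AGH→JLM adds J, L, M; L→BM adds B; BGM→CJ adds C → {A, B, C, G, H, J, L, M}. Minimal: {G, H}⁺ = {G, H}; {A, H}⁺ = {A, H}; {A, G}⁺ = {A, G} — none reach the full schema.
{A, H, L}⁺: L→BM adds B, M; AB→CGM adds C, G; AGH→JLM adds J → {A, B, C, G, H, J, L, M}. Minimal: {H, L}⁺ = {B, H, L, M}; {A, L}⁺ = {A, B, C, G, J, L, M}; {A, H}⁺ = {A, H} — none reach the full schema.
Any other superkey contains one of these as a subset, so there are no further candidate keys.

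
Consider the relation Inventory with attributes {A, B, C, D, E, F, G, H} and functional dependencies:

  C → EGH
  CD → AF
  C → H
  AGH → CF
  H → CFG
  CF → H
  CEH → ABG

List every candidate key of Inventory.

Attribute D never appears on the right-hand side of any dependency, so D must belong to every candidate key.
{D}⁺ = {D}, which is not all of the schema, so we must add further attributes.
{C, D}⁺: C→EGH adds E, G, H; CD→AF adds A, F; CEH→ABG adds B → {A, B, C, D, E, F, G, H}. Minimal: {D}⁺ = {D}; {C}⁺ = {A, B, C, E, F, G, H} — none reach the full schema.
{D, H}⁺: H→CFG adds C, F, G; C→EGH adds E; CD→AF adds A; CEH→ABG adds B → {A, B, C, D, E, F, G, H}. Minimal: {H}⁺ = {A, B, C, E, F, G, H}; {D}⁺ = {D} — none reach the full schema.

CD, DH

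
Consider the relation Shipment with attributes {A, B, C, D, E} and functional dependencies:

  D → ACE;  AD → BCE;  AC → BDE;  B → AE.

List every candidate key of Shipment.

D, AC, BC

{D}⁺: D→ACE adds A, C, E; AD→BCE adds B → {A, B, C, D, E}.
{A, C}⁺: AC→BDE adds B, D, E → {A, B, C, D, E}.
{B, C}⁺: B→AE adds A, E; AC→BDE adds D → {A, B, C, D, E}.
Any other superkey contains one of these as a subset, so there are no further candidate keys.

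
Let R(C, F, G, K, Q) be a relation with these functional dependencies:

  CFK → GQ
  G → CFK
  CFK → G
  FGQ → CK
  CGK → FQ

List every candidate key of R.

{G}⁺: G→CFK adds C, F, K; CGK→FQ adds Q → {C, F, G, K, Q}.
{C, F, K}⁺: CFK→GQ adds G, Q → {C, F, G, K, Q}. Minimal: {F, K}⁺ = {F, K}; {C, K}⁺ = {C, K}; {C, F}⁺ = {C, F} — none reach the full schema.

(G), (C, F, K)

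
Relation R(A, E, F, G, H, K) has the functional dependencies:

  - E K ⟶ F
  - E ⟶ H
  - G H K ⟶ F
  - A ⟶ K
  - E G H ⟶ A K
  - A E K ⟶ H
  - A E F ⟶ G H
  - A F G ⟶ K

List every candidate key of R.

AE, EG

{A, E}⁺: E→H adds H; A→K adds K; EK→F adds F; AEF→GH adds G → {A, E, F, G, H, K}. Minimal: {E}⁺ = {E, H}; {A}⁺ = {A, K} — none reach the full schema.
{E, G}⁺: E→H adds H; EGH→AK adds A, K; EK→F adds F → {A, E, F, G, H, K}. Minimal: {G}⁺ = {G}; {E}⁺ = {E, H} — none reach the full schema.
Any other superkey contains one of these as a subset, so there are no further candidate keys.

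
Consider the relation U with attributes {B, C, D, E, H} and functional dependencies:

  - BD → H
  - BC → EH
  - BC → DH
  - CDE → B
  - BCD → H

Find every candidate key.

Attribute C never appears on the right-hand side of any dependency, so C must belong to every candidate key.
{C}⁺ = {C}, which is not all of the schema, so we must add further attributes.
{B, C}⁺: BC→EH adds E, H; BC→DH adds D → {B, C, D, E, H}. Minimal: {C}⁺ = {C}; {B}⁺ = {B} — none reach the full schema.
{C, D, E}⁺: CDE→B adds B; BCD→H adds H → {B, C, D, E, H}. Minimal: {D, E}⁺ = {D, E}; {C, E}⁺ = {C, E}; {C, D}⁺ = {C, D} — none reach the full schema.

{B, C}; {C, D, E}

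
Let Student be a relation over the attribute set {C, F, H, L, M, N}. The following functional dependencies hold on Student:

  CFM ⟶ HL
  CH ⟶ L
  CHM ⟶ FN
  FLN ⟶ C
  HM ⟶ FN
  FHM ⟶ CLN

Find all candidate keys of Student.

Attribute M never appears on the right-hand side of any dependency, so M must belong to every candidate key.
{M}⁺ = {M}, which is not all of the schema, so we must add further attributes.
{H, M}⁺: HM→FN adds F, N; FHM→CLN adds C, L → {C, F, H, L, M, N}.
{C, F, M}⁺: CFM→HL adds H, L; CHM→FN adds N → {C, F, H, L, M, N}.
{F, L, M, N}⁺: FLN→C adds C; CFM→HL adds H → {C, F, H, L, M, N}.
Any other superkey contains one of these as a subset, so there are no further candidate keys.

HM, CFM, FLMN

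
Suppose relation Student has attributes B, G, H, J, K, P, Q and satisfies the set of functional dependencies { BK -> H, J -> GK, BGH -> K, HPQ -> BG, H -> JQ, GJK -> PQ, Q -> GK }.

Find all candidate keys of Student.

{H}⁺: H→JQ adds J, Q; Q→GK adds G, K; GJK→PQ adds P; HPQ→BG adds B → {B, G, H, J, K, P, Q}.
{B, J}⁺: J→GK adds G, K; GJK→PQ adds P, Q; BK→H adds H → {B, G, H, J, K, P, Q}.
{B, K}⁺: BK→H adds H; H→JQ adds J, Q; Q→GK adds G; GJK→PQ adds P → {B, G, H, J, K, P, Q}.
{B, Q}⁺: Q→GK adds G, K; BK→H adds H; H→JQ adds J; GJK→PQ adds P → {B, G, H, J, K, P, Q}.
Any other superkey contains one of these as a subset, so there are no further candidate keys.

{H}, {B, J}, {B, K}, {B, Q}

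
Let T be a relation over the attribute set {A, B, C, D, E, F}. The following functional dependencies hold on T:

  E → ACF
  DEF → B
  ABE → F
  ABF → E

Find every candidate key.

Attribute D never appears on the right-hand side of any dependency, so D must belong to every candidate key.
{D}⁺ = {D}, which is not all of the schema, so we must add further attributes.
{D, E}⁺: E→ACF adds A, C, F; DEF→B adds B → {A, B, C, D, E, F}.
{A, B, D, F}⁺: ABF→E adds E; E→ACF adds C → {A, B, C, D, E, F}.
Any other superkey contains one of these as a subset, so there are no further candidate keys.

(D, E), (A, B, D, F)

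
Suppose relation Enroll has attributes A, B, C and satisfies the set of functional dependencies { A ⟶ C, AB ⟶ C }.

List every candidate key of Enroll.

Attributes A, B never appear on any right-hand side, so every candidate key must contain {A, B}.
{A, B}⁺ = {A, B, C}, which is all of the schema, so {A, B} is the only candidate key.

(A, B)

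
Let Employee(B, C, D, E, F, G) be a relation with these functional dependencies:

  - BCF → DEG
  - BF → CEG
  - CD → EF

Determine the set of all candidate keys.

Attribute B never appears on the right-hand side of any dependency, so B must belong to every candidate key.
{B}⁺ = {B}, which is not all of the schema, so we must add further attributes.
{B, F}⁺: BF→CEG adds C, E, G; BCF→DEG adds D → {B, C, D, E, F, G}. Minimal: {F}⁺ = {F}; {B}⁺ = {B} — none reach the full schema.
{B, C, D}⁺: CD→EF adds E, F; BCF→DEG adds G → {B, C, D, E, F, G}. Minimal: {C, D}⁺ = {C, D, E, F}; {B, D}⁺ = {B, D}; {B, C}⁺ = {B, C} — none reach the full schema.

{B, F}, {B, C, D}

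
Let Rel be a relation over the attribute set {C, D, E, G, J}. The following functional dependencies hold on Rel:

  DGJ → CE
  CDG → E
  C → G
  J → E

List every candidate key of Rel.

Attributes D, J never appear on any right-hand side, so every candidate key must contain {D, J}.
{D, J}⁺ = {D, E, J}, which is not all of the schema, so we must add further attributes.
{C, D, J}⁺: C→G adds G; J→E adds E → {C, D, E, G, J}.
{D, G, J}⁺: DGJ→CE adds C, E → {C, D, E, G, J}.

{C, D, J}, {D, G, J}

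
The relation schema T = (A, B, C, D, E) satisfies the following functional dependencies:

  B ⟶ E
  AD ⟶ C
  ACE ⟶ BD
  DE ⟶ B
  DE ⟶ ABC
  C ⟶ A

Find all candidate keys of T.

{B, C}⁺: B→E adds E; C→A adds A; ACE→BD adds D → {A, B, C, D, E}. Minimal: {C}⁺ = {A, C}; {B}⁺ = {B, E} — none reach the full schema.
{B, D}⁺: B→E adds E; DE→ABC adds A, C → {A, B, C, D, E}. Minimal: {D}⁺ = {D}; {B}⁺ = {B, E} — none reach the full schema.
{C, E}⁺: C→A adds A; ACE→BD adds B, D → {A, B, C, D, E}. Minimal: {E}⁺ = {E}; {C}⁺ = {A, C} — none reach the full schema.
{D, E}⁺: DE→B adds B; DE→ABC adds A, C → {A, B, C, D, E}. Minimal: {E}⁺ = {E}; {D}⁺ = {D} — none reach the full schema.

(B, C), (B, D), (C, E), (D, E)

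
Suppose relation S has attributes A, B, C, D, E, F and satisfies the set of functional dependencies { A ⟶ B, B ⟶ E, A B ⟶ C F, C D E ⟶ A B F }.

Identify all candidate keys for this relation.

(A, D); (B, C, D); (C, D, E)

Attribute D never appears on the right-hand side of any dependency, so D must belong to every candidate key.
{D}⁺ = {D}, which is not all of the schema, so we must add further attributes.
{A, D}⁺: A→B adds B; B→E adds E; AB→CF adds C, F → {A, B, C, D, E, F}. Minimal: {D}⁺ = {D}; {A}⁺ = {A, B, C, E, F} — none reach the full schema.
{B, C, D}⁺: B→E adds E; CDE→ABF adds A, F → {A, B, C, D, E, F}. Minimal: {C, D}⁺ = {C, D}; {B, D}⁺ = {B, D, E}; {B, C}⁺ = {B, C, E} — none reach the full schema.
{C, D, E}⁺: CDE→ABF adds A, B, F → {A, B, C, D, E, F}. Minimal: {D, E}⁺ = {D, E}; {C, E}⁺ = {C, E}; {C, D}⁺ = {C, D} — none reach the full schema.
Any other superkey contains one of these as a subset, so there are no further candidate keys.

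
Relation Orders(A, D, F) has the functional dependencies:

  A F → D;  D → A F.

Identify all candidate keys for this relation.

{D}⁺: D→AF adds A, F → {A, D, F}.
{A, F}⁺: AF→D adds D → {A, D, F}. Minimal: {F}⁺ = {F}; {A}⁺ = {A} — none reach the full schema.
Any other superkey contains one of these as a subset, so there are no further candidate keys.

(D), (A, F)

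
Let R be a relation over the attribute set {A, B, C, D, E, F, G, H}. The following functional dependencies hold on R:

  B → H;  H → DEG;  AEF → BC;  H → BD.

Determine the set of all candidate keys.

Attributes A, F never appear on any right-hand side, so every candidate key must contain {A, F}.
{A, F}⁺ = {A, F}, which is not all of the schema, so we must add further attributes.
{A, B, F}⁺: B→H adds H; H→DEG adds D, E, G; AEF→BC adds C → {A, B, C, D, E, F, G, H}.
{A, E, F}⁺: AEF→BC adds B, C; B→H adds H; H→DEG adds D, G → {A, B, C, D, E, F, G, H}.
{A, F, H}⁺: H→DEG adds D, E, G; AEF→BC adds B, C → {A, B, C, D, E, F, G, H}.
Any other superkey contains one of these as a subset, so there are no further candidate keys.

ABF, AEF, AFH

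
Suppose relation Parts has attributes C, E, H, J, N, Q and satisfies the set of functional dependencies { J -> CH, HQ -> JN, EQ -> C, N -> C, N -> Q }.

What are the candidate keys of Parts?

{E, H, N}⁺: N→C adds C; N→Q adds Q; HQ→JN adds J → {C, E, H, J, N, Q}. Minimal: {H, N}⁺ = {C, H, J, N, Q}; {E, N}⁺ = {C, E, N, Q}; {E, H}⁺ = {E, H} — none reach the full schema.
{E, H, Q}⁺: HQ→JN adds J, N; EQ→C adds C → {C, E, H, J, N, Q}. Minimal: {H, Q}⁺ = {C, H, J, N, Q}; {E, Q}⁺ = {C, E, Q}; {E, H}⁺ = {E, H} — none reach the full schema.
{E, J, N}⁺: J→CH adds C, H; N→Q adds Q → {C, E, H, J, N, Q}. Minimal: {J, N}⁺ = {C, H, J, N, Q}; {E, N}⁺ = {C, E, N, Q}; {E, J}⁺ = {C, E, H, J} — none reach the full schema.
{E, J, Q}⁺: J→CH adds C, H; HQ→JN adds N → {C, E, H, J, N, Q}. Minimal: {J, Q}⁺ = {C, H, J, N, Q}; {E, Q}⁺ = {C, E, Q}; {E, J}⁺ = {C, E, H, J} — none reach the full schema.

{E, H, N}, {E, H, Q}, {E, J, N}, {E, J, Q}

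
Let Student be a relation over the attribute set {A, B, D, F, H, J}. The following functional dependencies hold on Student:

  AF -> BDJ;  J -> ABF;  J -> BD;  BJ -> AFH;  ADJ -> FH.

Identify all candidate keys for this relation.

J, AF

{J}⁺: J→ABF adds A, B, F; J→BD adds D; BJ→AFH adds H → {A, B, D, F, H, J}.
{A, F}⁺: AF→BDJ adds B, D, J; BJ→AFH adds H → {A, B, D, F, H, J}. Minimal: {F}⁺ = {F}; {A}⁺ = {A} — none reach the full schema.
Any other superkey contains one of these as a subset, so there are no further candidate keys.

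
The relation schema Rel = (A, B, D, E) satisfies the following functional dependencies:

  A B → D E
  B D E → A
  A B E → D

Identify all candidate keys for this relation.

{A, B}, {B, D, E}

Attribute B never appears on the right-hand side of any dependency, so B must belong to every candidate key.
{B}⁺ = {B}, which is not all of the schema, so we must add further attributes.
{A, B}⁺: AB→DE adds D, E → {A, B, D, E}.
{B, D, E}⁺: BDE→A adds A → {A, B, D, E}.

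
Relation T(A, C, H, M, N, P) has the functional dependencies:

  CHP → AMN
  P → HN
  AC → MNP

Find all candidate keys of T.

Attribute C never appears on the right-hand side of any dependency, so C must belong to every candidate key.
{C}⁺ = {C}, which is not all of the schema, so we must add further attributes.
{A, C}⁺: AC→MNP adds M, N, P; P→HN adds H → {A, C, H, M, N, P}. Minimal: {C}⁺ = {C}; {A}⁺ = {A} — none reach the full schema.
{C, P}⁺: P→HN adds H, N; CHP→AMN adds A, M → {A, C, H, M, N, P}. Minimal: {P}⁺ = {H, N, P}; {C}⁺ = {C} — none reach the full schema.

AC; CP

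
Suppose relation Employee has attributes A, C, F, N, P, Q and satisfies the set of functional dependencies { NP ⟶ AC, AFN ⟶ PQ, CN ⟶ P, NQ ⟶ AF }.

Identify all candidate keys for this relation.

Attribute N never appears on the right-hand side of any dependency, so N must belong to every candidate key.
{N}⁺ = {N}, which is not all of the schema, so we must add further attributes.
{N, Q}⁺: NQ→AF adds A, F; AFN→PQ adds P; NP→AC adds C → {A, C, F, N, P, Q}. Minimal: {Q}⁺ = {Q}; {N}⁺ = {N} — none reach the full schema.
{A, F, N}⁺: AFN→PQ adds P, Q; NP→AC adds C → {A, C, F, N, P, Q}. Minimal: {F, N}⁺ = {F, N}; {A, N}⁺ = {A, N}; {A, F}⁺ = {A, F} — none reach the full schema.
{C, F, N}⁺: CN→P adds P; NP→AC adds A; AFN→PQ adds Q → {A, C, F, N, P, Q}. Minimal: {F, N}⁺ = {F, N}; {C, N}⁺ = {A, C, N, P}; {C, F}⁺ = {C, F} — none reach the full schema.
{F, N, P}⁺: NP→AC adds A, C; AFN→PQ adds Q → {A, C, F, N, P, Q}. Minimal: {N, P}⁺ = {A, C, N, P}; {F, P}⁺ = {F, P}; {F, N}⁺ = {F, N} — none reach the full schema.

{N, Q}; {A, F, N}; {C, F, N}; {F, N, P}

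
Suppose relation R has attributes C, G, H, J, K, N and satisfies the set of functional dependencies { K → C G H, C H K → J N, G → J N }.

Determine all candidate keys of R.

{K}

Attribute K never appears on the right-hand side of any dependency, so K must belong to every candidate key.
{K}⁺ = {C, G, H, J, K, N}, which is all of the schema, so {K} is the only candidate key.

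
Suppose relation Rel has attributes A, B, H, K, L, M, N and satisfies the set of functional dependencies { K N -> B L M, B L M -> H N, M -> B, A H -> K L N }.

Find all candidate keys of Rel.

{A, H}, {A, K, N}, {A, L, M}

Attribute A never appears on the right-hand side of any dependency, so A must belong to every candidate key.
{A}⁺ = {A}, which is not all of the schema, so we must add further attributes.
{A, H}⁺: AH→KLN adds K, L, N; KN→BLM adds B, M → {A, B, H, K, L, M, N}. Minimal: {H}⁺ = {H}; {A}⁺ = {A} — none reach the full schema.
{A, K, N}⁺: KN→BLM adds B, L, M; BLM→HN adds H → {A, B, H, K, L, M, N}. Minimal: {K, N}⁺ = {B, H, K, L, M, N}; {A, N}⁺ = {A, N}; {A, K}⁺ = {A, K} — none reach the full schema.
{A, L, M}⁺: M→B adds B; BLM→HN adds H, N; AH→KLN adds K → {A, B, H, K, L, M, N}. Minimal: {L, M}⁺ = {B, H, L, M, N}; {A, M}⁺ = {A, B, M}; {A, L}⁺ = {A, L} — none reach the full schema.
Any other superkey contains one of these as a subset, so there are no further candidate keys.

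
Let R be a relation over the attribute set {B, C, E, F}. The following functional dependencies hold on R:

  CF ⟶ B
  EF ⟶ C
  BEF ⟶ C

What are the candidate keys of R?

Attributes E, F never appear on any right-hand side, so every candidate key must contain {E, F}.
{E, F}⁺ = {B, C, E, F}, which is all of the schema, so {E, F} is the only candidate key.

{E, F}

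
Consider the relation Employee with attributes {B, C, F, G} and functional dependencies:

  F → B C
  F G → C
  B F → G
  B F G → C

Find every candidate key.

Attribute F never appears on the right-hand side of any dependency, so F must belong to every candidate key.
{F}⁺ = {B, C, F, G}, which is all of the schema, so {F} is the only candidate key.

F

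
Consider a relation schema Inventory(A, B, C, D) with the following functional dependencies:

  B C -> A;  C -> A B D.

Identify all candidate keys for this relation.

Attribute C never appears on the right-hand side of any dependency, so C must belong to every candidate key.
{C}⁺ = {A, B, C, D}, which is all of the schema, so {C} is the only candidate key.

{C}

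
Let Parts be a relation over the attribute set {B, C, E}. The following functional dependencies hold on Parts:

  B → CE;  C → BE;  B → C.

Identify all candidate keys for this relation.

{B}⁺: B→CE adds C, E → {B, C, E}.
{C}⁺: C→BE adds B, E → {B, C, E}.

{B}, {C}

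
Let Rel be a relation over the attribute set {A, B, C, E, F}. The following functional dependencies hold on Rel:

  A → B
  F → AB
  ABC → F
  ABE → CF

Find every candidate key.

{A, E}, {E, F}

Attribute E never appears on the right-hand side of any dependency, so E must belong to every candidate key.
{E}⁺ = {E}, which is not all of the schema, so we must add further attributes.
{A, E}⁺: A→B adds B; ABE→CF adds C, F → {A, B, C, E, F}. Minimal: {E}⁺ = {E}; {A}⁺ = {A, B} — none reach the full schema.
{E, F}⁺: F→AB adds A, B; ABE→CF adds C → {A, B, C, E, F}. Minimal: {F}⁺ = {A, B, F}; {E}⁺ = {E} — none reach the full schema.
Any other superkey contains one of these as a subset, so there are no further candidate keys.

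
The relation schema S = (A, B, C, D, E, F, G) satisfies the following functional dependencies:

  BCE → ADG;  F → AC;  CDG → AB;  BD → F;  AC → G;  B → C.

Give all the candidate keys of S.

Attribute E never appears on the right-hand side of any dependency, so E must belong to every candidate key.
{E}⁺ = {E}, which is not all of the schema, so we must add further attributes.
{B, E}⁺: B→C adds C; BCE→ADG adds A, D, G; BD→F adds F → {A, B, C, D, E, F, G}. Minimal: {E}⁺ = {E}; {B}⁺ = {B, C} — none reach the full schema.
{D, E, F}⁺: F→AC adds A, C; AC→G adds G; CDG→AB adds B → {A, B, C, D, E, F, G}. Minimal: {E, F}⁺ = {A, C, E, F, G}; {D, F}⁺ = {A, B, C, D, F, G}; {D, E}⁺ = {D, E} — none reach the full schema.
{A, C, D, E}⁺: AC→G adds G; CDG→AB adds B; BD→F adds F → {A, B, C, D, E, F, G}. Minimal: {C, D, E}⁺ = {C, D, E}; {A, D, E}⁺ = {A, D, E}; {A, C, E}⁺ = {A, C, E, G}; … — none reach the full schema.
{C, D, E, G}⁺: CDG→AB adds A, B; BD→F adds F → {A, B, C, D, E, F, G}. Minimal: {D, E, G}⁺ = {D, E, G}; {C, E, G}⁺ = {C, E, G}; {C, D, G}⁺ = {A, B, C, D, F, G}; … — none reach the full schema.
Any other superkey contains one of these as a subset, so there are no further candidate keys.

(B, E), (D, E, F), (A, C, D, E), (C, D, E, G)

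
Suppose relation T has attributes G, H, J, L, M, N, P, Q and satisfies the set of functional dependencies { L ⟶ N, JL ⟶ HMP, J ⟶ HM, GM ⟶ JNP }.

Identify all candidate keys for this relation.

Attributes G, L, Q never appear on any right-hand side, so every candidate key must contain {G, L, Q}.
{G, L, Q}⁺ = {G, L, N, Q}, which is not all of the schema, so we must add further attributes.
{G, J, L, Q}⁺: L→N adds N; JL→HMP adds H, M, P → {G, H, J, L, M, N, P, Q}. Minimal: {J, L, Q}⁺ = {H, J, L, M, N, P, Q}; {G, L, Q}⁺ = {G, L, N, Q}; {G, J, Q}⁺ = {G, H, J, M, N, P, Q}; … — none reach the full schema.
{G, L, M, Q}⁺: L→N adds N; GM→JNP adds J, P; JL→HMP adds H → {G, H, J, L, M, N, P, Q}. Minimal: {L, M, Q}⁺ = {L, M, N, Q}; {G, M, Q}⁺ = {G, H, J, M, N, P, Q}; {G, L, Q}⁺ = {G, L, N, Q}; … — none reach the full schema.
Any other superkey contains one of these as a subset, so there are no further candidate keys.

GJLQ, GLMQ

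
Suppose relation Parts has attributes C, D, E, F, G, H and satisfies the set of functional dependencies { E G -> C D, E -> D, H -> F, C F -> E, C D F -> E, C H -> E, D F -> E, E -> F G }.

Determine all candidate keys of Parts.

Attribute H never appears on the right-hand side of any dependency, so H must belong to every candidate key.
{H}⁺ = {F, H}, which is not all of the schema, so we must add further attributes.
{C, H}⁺: H→F adds F; CF→E adds E; E→FG adds G; EG→CD adds D → {C, D, E, F, G, H}. Minimal: {H}⁺ = {F, H}; {C}⁺ = {C} — none reach the full schema.
{D, H}⁺: H→F adds F; DF→E adds E; E→FG adds G; EG→CD adds C → {C, D, E, F, G, H}. Minimal: {H}⁺ = {F, H}; {D}⁺ = {D} — none reach the full schema.
{E, H}⁺: E→D adds D; H→F adds F; E→FG adds G; EG→CD adds C → {C, D, E, F, G, H}. Minimal: {H}⁺ = {F, H}; {E}⁺ = {C, D, E, F, G} — none reach the full schema.
Any other superkey contains one of these as a subset, so there are no further candidate keys.

CH, DH, EH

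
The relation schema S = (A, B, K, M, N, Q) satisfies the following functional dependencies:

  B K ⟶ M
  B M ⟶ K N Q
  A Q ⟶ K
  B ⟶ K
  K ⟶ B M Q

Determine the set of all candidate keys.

{A, B}, {A, K}, {A, Q}

Attribute A never appears on the right-hand side of any dependency, so A must belong to every candidate key.
{A}⁺ = {A}, which is not all of the schema, so we must add further attributes.
{A, B}⁺: B→K adds K; K→BMQ adds M, Q; BM→KNQ adds N → {A, B, K, M, N, Q}. Minimal: {B}⁺ = {B, K, M, N, Q}; {A}⁺ = {A} — none reach the full schema.
{A, K}⁺: K→BMQ adds B, M, Q; BM→KNQ adds N → {A, B, K, M, N, Q}. Minimal: {K}⁺ = {B, K, M, N, Q}; {A}⁺ = {A} — none reach the full schema.
{A, Q}⁺: AQ→K adds K; K→BMQ adds B, M; BM→KNQ adds N → {A, B, K, M, N, Q}. Minimal: {Q}⁺ = {Q}; {A}⁺ = {A} — none reach the full schema.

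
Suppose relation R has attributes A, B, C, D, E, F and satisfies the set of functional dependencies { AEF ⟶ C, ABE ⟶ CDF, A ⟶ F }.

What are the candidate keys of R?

Attributes A, B, E never appear on any right-hand side, so every candidate key must contain {A, B, E}.
{A, B, E}⁺ = {A, B, C, D, E, F}, which is all of the schema, so {A, B, E} is the only candidate key.

ABE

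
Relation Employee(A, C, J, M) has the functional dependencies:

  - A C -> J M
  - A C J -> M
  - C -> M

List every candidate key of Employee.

Attributes A, C never appear on any right-hand side, so every candidate key must contain {A, C}.
{A, C}⁺ = {A, C, J, M}, which is all of the schema, so {A, C} is the only candidate key.

AC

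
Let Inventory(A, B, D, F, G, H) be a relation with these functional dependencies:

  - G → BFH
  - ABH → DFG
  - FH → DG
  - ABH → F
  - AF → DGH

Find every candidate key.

{A, F}⁺: AF→DGH adds D, G, H; G→BFH adds B → {A, B, D, F, G, H}.
{A, G}⁺: G→BFH adds B, F, H; ABH→DFG adds D → {A, B, D, F, G, H}.
{A, B, H}⁺: ABH→DFG adds D, F, G → {A, B, D, F, G, H}.
Any other superkey contains one of these as a subset, so there are no further candidate keys.

AF, AG, ABH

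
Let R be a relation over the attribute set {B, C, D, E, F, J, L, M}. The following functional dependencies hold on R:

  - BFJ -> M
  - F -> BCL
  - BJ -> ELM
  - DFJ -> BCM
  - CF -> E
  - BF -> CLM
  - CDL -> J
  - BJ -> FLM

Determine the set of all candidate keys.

Attribute D never appears on the right-hand side of any dependency, so D must belong to every candidate key.
{D}⁺ = {D}, which is not all of the schema, so we must add further attributes.
{D, F}⁺: F→BCL adds B, C, L; CF→E adds E; BF→CLM adds M; CDL→J adds J → {B, C, D, E, F, J, L, M}.
{B, D, J}⁺: BJ→ELM adds E, L, M; BJ→FLM adds F; F→BCL adds C → {B, C, D, E, F, J, L, M}.
{B, C, D, L}⁺: CDL→J adds J; BJ→FLM adds F, M; BJ→ELM adds E → {B, C, D, E, F, J, L, M}.

{D, F}, {B, D, J}, {B, C, D, L}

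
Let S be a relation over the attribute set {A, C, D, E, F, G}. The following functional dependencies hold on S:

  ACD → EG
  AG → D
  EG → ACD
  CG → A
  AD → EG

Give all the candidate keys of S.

{A, D, F}, {A, F, G}, {C, F, G}, {E, F, G}

Attribute F never appears on the right-hand side of any dependency, so F must belong to every candidate key.
{F}⁺ = {F}, which is not all of the schema, so we must add further attributes.
{A, D, F}⁺: AD→EG adds E, G; EG→ACD adds C → {A, C, D, E, F, G}. Minimal: {D, F}⁺ = {D, F}; {A, F}⁺ = {A, F}; {A, D}⁺ = {A, C, D, E, G} — none reach the full schema.
{A, F, G}⁺: AG→D adds D; AD→EG adds E; EG→ACD adds C → {A, C, D, E, F, G}. Minimal: {F, G}⁺ = {F, G}; {A, G}⁺ = {A, C, D, E, G}; {A, F}⁺ = {A, F} — none reach the full schema.
{C, F, G}⁺: CG→A adds A; AG→D adds D; AD→EG adds E → {A, C, D, E, F, G}. Minimal: {F, G}⁺ = {F, G}; {C, G}⁺ = {A, C, D, E, G}; {C, F}⁺ = {C, F} — none reach the full schema.
{E, F, G}⁺: EG→ACD adds A, C, D → {A, C, D, E, F, G}. Minimal: {F, G}⁺ = {F, G}; {E, G}⁺ = {A, C, D, E, G}; {E, F}⁺ = {E, F} — none reach the full schema.
Any other superkey contains one of these as a subset, so there are no further candidate keys.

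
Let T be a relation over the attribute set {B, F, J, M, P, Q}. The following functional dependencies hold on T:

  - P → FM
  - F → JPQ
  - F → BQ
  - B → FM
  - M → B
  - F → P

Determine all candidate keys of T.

{B}, {F}, {M}, {P}

{B}⁺: B→FM adds F, M; F→P adds P; F→JPQ adds J, Q → {B, F, J, M, P, Q}.
{F}⁺: F→JPQ adds J, P, Q; F→BQ adds B; B→FM adds M → {B, F, J, M, P, Q}.
{M}⁺: M→B adds B; B→FM adds F; F→P adds P; F→JPQ adds J, Q → {B, F, J, M, P, Q}.
{P}⁺: P→FM adds F, M; F→JPQ adds J, Q; F→BQ adds B → {B, F, J, M, P, Q}.
Any other superkey contains one of these as a subset, so there are no further candidate keys.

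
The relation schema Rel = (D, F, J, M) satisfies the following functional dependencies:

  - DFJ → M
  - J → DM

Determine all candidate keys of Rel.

FJ

Attributes F, J never appear on any right-hand side, so every candidate key must contain {F, J}.
{F, J}⁺ = {D, F, J, M}, which is all of the schema, so {F, J} is the only candidate key.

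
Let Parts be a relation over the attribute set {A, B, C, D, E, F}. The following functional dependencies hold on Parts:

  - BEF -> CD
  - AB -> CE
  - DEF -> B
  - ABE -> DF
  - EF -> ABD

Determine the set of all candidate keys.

(A, B), (E, F)

{A, B}⁺: AB→CE adds C, E; ABE→DF adds D, F → {A, B, C, D, E, F}. Minimal: {B}⁺ = {B}; {A}⁺ = {A} — none reach the full schema.
{E, F}⁺: EF→ABD adds A, B, D; BEF→CD adds C → {A, B, C, D, E, F}. Minimal: {F}⁺ = {F}; {E}⁺ = {E} — none reach the full schema.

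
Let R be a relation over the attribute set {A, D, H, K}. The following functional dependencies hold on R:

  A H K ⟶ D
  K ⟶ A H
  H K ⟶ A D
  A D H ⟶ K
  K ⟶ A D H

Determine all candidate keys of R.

{K}⁺: K→AH adds A, H; HK→AD adds D → {A, D, H, K}.
{A, D, H}⁺: ADH→K adds K → {A, D, H, K}.

(K); (A, D, H)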